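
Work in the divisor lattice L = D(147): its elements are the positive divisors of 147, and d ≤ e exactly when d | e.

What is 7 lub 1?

Common upper bounds of {7, 1}: 147, 21, 49, 7.
The least among these is 7.

7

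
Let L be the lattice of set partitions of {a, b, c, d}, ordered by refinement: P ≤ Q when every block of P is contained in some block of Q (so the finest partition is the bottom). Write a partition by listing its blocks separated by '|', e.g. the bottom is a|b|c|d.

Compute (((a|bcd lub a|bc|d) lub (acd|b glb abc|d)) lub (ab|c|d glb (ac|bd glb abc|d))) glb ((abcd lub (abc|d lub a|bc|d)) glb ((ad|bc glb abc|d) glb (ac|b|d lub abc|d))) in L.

a|bc|d

a|bcd ∨ a|bc|d = a|bcd
acd|b ∧ abc|d = ac|b|d
a|bcd ∨ ac|b|d = abcd
ac|bd ∧ abc|d = ac|b|d
ab|c|d ∧ ac|b|d = a|b|c|d
abcd ∨ a|b|c|d = abcd
abc|d ∨ a|bc|d = abc|d
abcd ∨ abc|d = abcd
ad|bc ∧ abc|d = a|bc|d
ac|b|d ∨ abc|d = abc|d
a|bc|d ∧ abc|d = a|bc|d
abcd ∧ a|bc|d = a|bc|d
abcd ∧ a|bc|d = a|bc|d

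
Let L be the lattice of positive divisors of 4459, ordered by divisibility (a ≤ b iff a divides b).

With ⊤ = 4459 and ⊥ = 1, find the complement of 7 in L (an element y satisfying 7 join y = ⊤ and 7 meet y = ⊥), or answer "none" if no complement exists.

none

For every candidate y, either 7 ∨ y ≠ 4459 or 7 ∧ y ≠ 1; no complement exists.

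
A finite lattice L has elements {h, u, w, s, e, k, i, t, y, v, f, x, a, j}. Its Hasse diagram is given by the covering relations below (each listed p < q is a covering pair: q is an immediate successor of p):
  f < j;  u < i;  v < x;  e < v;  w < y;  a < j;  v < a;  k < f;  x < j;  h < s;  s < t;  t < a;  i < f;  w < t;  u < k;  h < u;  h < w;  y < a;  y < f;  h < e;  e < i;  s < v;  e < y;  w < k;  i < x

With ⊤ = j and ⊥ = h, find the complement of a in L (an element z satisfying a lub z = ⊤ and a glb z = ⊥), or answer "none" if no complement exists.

Need z with a ∨ z = j and a ∧ z = h.
Checking each element gives: u.

u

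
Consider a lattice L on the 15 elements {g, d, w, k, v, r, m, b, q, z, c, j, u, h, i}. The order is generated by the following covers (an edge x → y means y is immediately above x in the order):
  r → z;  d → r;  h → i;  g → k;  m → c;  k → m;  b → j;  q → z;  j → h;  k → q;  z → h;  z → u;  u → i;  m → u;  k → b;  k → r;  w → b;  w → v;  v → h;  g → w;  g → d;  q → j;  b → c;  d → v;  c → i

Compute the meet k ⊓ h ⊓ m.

Common lower bounds of {k, h, m}: g, k.
The greatest among these is k.

k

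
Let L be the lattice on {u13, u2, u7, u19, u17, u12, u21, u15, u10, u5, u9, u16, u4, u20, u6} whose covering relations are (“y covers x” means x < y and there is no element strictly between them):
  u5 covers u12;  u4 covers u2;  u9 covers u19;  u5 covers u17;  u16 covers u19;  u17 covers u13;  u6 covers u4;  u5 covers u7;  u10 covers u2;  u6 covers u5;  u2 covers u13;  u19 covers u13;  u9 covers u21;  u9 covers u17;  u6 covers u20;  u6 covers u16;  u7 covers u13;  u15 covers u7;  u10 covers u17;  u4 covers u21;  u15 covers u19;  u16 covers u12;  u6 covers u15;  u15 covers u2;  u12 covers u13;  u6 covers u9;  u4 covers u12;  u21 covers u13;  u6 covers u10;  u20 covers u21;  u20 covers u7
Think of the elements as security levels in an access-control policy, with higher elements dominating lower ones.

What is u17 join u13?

u17

Common upper bounds of {u17, u13}: u10, u17, u5, u6, u9.
The least among these is u17.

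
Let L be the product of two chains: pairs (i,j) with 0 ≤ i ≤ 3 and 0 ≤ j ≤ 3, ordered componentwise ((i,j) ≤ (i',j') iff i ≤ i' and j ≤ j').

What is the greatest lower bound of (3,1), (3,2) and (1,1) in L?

Common lower bounds of {(3,1), (3,2), (1,1)}: (0,0), (0,1), (1,0), (1,1).
The greatest among these is (1,1).

(1,1)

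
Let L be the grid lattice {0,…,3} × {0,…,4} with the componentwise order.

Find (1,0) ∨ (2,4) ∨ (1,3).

In a product of chains, the join is componentwise max, giving (2,4).

(2,4)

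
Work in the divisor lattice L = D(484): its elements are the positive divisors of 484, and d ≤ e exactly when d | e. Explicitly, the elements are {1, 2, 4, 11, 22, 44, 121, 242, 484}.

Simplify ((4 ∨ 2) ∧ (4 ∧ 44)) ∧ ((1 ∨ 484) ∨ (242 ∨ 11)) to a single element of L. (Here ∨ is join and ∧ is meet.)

4 ∨ 2 = 4
4 ∧ 44 = 4
4 ∧ 4 = 4
1 ∨ 484 = 484
242 ∨ 11 = 242
484 ∨ 242 = 484
4 ∧ 484 = 4

4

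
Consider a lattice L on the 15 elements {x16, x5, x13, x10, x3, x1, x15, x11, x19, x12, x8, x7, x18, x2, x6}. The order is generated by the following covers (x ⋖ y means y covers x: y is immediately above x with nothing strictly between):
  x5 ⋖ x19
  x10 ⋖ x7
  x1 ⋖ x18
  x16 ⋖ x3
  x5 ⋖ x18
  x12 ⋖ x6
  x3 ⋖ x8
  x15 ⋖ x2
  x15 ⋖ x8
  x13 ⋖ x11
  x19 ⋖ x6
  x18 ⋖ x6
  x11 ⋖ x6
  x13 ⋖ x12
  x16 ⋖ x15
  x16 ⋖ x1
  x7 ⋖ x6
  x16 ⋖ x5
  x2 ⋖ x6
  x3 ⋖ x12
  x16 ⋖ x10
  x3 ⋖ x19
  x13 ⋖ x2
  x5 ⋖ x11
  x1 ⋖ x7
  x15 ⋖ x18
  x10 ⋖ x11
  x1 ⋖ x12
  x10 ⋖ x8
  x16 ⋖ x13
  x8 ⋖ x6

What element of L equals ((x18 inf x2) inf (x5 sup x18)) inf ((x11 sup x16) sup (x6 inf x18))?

x18 ∧ x2 = x15
x5 ∨ x18 = x18
x15 ∧ x18 = x15
x11 ∨ x16 = x11
x6 ∧ x18 = x18
x11 ∨ x18 = x6
x15 ∧ x6 = x15

x15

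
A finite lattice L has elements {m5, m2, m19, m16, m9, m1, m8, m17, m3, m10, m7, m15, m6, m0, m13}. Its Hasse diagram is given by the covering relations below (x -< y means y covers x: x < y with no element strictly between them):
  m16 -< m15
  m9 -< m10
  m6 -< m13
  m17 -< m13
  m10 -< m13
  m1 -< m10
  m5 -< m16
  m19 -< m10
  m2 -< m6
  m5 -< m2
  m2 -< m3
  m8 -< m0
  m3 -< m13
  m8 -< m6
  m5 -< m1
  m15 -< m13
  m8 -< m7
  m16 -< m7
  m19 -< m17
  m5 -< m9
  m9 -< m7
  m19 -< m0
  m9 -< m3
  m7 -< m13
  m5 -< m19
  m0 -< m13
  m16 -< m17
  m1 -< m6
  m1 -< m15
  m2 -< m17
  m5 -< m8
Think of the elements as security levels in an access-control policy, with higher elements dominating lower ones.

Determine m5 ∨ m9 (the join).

Common upper bounds of {m5, m9}: m10, m13, m3, m7, m9.
The least among these is m9.

m9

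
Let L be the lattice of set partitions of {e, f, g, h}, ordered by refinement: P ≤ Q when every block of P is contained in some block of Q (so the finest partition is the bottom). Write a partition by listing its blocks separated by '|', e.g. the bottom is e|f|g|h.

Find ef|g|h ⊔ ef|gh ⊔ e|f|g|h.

Common upper bounds of {ef|g|h, ef|gh, e|f|g|h}: efgh, ef|gh.
The least among these is ef|gh.

ef|gh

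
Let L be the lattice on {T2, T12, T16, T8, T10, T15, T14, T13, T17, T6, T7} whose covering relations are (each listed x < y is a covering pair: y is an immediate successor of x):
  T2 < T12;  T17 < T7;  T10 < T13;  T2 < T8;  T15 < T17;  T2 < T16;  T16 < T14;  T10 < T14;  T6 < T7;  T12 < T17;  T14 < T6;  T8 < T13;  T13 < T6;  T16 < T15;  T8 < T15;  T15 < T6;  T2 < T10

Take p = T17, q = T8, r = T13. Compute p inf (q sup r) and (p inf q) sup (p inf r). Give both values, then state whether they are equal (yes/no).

T8; T8; yes

q sup r = T13, so p inf (q sup r) = T17 inf T13 = T8.
p inf q = T8 and p inf r = T8, so (p inf q) sup (p inf r) = T8 sup T8 = T8.
Equal: yes.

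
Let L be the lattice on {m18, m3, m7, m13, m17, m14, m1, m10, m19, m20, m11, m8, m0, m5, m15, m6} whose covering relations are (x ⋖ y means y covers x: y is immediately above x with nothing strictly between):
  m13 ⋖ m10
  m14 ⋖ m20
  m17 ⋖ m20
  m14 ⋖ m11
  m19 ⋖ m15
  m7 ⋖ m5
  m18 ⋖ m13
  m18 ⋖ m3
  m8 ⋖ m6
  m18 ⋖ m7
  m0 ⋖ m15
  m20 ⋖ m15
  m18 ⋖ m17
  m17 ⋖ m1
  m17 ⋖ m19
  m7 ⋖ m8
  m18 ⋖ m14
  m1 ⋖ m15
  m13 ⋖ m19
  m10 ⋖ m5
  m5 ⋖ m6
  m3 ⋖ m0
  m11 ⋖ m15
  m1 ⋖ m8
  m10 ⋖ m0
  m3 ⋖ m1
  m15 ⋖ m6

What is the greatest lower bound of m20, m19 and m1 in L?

Common lower bounds of {m20, m19, m1}: m17, m18.
The greatest among these is m17.

m17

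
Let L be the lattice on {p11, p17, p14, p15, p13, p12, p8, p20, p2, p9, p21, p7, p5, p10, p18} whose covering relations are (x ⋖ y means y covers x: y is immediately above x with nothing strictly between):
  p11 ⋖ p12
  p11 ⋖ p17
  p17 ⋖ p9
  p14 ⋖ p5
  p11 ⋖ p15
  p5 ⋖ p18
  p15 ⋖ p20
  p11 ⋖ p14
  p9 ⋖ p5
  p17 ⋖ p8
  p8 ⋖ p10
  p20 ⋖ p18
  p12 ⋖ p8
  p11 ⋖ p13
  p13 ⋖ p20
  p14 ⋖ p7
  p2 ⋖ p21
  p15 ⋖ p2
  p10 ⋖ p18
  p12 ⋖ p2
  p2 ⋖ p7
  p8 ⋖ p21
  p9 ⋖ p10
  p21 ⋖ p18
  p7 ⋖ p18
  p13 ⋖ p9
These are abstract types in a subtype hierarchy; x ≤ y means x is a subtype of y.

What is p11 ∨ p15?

Common upper bounds of {p11, p15}: p15, p18, p2, p20, p21, p7.
The least among these is p15.

p15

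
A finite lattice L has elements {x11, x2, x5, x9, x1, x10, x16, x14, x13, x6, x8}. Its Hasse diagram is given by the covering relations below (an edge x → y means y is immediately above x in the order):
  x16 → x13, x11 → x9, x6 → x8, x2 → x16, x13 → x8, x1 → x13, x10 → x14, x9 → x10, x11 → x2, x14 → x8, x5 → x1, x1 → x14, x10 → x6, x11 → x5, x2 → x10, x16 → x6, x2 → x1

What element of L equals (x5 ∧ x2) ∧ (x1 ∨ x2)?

x5 ∧ x2 = x11
x1 ∨ x2 = x1
x11 ∧ x1 = x11

x11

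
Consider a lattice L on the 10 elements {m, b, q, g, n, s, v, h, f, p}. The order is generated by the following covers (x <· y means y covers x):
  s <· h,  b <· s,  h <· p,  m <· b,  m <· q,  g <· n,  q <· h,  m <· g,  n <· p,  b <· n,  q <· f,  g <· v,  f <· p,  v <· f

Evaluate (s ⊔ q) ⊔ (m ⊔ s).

h

s ∨ q = h
m ∨ s = s
h ∨ s = h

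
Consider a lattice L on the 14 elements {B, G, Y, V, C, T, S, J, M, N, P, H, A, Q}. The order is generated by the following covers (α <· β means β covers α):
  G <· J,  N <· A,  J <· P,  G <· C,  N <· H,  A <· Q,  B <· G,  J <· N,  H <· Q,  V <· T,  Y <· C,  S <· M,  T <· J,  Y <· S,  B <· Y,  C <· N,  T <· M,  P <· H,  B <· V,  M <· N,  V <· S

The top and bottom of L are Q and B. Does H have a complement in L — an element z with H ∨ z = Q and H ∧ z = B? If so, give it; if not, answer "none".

none

For every candidate z, either H ∨ z ≠ Q or H ∧ z ≠ B; no complement exists.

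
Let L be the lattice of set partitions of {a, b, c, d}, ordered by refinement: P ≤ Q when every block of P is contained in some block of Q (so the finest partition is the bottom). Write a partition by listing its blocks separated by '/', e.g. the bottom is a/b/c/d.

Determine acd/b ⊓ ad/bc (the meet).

Common lower bounds of {acd/b, ad/bc}: a/b/c/d, ad/b/c.
The greatest among these is ad/b/c.

ad/b/c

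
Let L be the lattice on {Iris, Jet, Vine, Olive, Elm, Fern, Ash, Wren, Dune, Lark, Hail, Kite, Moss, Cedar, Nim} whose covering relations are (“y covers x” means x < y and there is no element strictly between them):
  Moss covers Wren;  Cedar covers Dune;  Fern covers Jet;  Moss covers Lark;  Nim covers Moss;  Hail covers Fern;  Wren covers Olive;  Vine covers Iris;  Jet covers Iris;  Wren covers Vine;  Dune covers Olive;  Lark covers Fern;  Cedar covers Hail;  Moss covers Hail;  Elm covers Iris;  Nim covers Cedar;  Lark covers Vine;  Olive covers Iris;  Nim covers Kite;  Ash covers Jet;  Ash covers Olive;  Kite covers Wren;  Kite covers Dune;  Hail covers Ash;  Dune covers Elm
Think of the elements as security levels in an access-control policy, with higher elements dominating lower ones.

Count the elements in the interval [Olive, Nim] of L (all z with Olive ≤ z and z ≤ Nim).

9

The interval [Olive, Nim] = {Ash, Cedar, Dune, Hail, Kite, Moss, Nim, Olive, Wren}, which has 9 elements.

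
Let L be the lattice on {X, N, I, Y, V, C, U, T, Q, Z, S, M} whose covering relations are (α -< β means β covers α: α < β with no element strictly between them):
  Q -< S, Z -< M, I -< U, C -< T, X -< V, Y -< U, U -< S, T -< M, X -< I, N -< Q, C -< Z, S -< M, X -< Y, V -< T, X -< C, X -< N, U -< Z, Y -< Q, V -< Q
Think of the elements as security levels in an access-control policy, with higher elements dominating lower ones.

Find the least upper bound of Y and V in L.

Q

Common upper bounds of {Y, V}: M, Q, S.
The least among these is Q.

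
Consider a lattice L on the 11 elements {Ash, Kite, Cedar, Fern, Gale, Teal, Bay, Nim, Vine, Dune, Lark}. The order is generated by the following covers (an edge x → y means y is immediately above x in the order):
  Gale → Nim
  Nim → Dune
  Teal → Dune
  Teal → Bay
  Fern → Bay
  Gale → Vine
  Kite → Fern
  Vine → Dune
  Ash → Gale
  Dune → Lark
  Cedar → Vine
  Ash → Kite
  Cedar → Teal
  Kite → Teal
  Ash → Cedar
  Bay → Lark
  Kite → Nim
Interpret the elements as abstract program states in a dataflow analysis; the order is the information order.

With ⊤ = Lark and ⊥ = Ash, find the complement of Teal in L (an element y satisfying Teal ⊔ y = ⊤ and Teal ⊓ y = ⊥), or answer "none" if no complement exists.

For every candidate y, either Teal ∨ y ≠ Lark or Teal ∧ y ≠ Ash; no complement exists.

none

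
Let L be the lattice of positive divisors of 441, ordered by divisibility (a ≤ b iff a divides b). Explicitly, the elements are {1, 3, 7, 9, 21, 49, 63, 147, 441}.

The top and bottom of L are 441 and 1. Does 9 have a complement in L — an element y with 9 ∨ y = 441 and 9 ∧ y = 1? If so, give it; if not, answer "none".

Need y with 9 ∨ y = 441 and 9 ∧ y = 1.
Checking each element gives: 49.

49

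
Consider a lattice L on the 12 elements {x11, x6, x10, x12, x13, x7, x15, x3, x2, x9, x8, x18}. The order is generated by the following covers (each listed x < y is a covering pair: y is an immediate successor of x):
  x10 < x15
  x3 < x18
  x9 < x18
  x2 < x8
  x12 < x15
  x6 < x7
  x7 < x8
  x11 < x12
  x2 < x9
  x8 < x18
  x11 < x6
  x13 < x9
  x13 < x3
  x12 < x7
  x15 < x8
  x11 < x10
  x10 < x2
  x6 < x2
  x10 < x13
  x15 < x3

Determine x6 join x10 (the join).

Common upper bounds of {x6, x10}: x18, x2, x8, x9.
The least among these is x2.

x2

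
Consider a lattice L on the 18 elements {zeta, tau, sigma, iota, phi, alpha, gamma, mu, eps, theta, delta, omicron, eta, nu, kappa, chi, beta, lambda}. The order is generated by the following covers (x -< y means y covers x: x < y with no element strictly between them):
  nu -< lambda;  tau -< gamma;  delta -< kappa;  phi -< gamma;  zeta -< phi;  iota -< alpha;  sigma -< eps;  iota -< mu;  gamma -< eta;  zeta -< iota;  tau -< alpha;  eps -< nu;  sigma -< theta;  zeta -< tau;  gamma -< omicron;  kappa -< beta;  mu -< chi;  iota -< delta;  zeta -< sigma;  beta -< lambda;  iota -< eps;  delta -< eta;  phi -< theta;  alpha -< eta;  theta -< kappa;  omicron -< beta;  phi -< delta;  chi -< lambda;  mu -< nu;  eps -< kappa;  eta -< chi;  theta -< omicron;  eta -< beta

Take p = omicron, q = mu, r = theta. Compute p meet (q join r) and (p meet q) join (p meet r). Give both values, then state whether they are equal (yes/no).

q join r = lambda, so p meet (q join r) = omicron meet lambda = omicron.
p meet q = zeta and p meet r = theta, so (p meet q) join (p meet r) = zeta join theta = theta.
Equal: no.

omicron; theta; no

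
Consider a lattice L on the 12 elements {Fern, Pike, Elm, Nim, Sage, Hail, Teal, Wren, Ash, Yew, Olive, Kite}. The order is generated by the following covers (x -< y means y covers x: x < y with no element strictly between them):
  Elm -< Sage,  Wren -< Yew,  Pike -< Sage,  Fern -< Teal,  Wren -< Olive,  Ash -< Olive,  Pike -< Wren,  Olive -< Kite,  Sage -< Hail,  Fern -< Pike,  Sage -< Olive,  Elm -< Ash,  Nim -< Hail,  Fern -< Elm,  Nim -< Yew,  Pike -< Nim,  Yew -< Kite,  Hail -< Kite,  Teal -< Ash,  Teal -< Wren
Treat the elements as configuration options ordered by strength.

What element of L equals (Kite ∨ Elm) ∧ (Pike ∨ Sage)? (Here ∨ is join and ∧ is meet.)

Kite ∨ Elm = Kite
Pike ∨ Sage = Sage
Kite ∧ Sage = Sage

Sage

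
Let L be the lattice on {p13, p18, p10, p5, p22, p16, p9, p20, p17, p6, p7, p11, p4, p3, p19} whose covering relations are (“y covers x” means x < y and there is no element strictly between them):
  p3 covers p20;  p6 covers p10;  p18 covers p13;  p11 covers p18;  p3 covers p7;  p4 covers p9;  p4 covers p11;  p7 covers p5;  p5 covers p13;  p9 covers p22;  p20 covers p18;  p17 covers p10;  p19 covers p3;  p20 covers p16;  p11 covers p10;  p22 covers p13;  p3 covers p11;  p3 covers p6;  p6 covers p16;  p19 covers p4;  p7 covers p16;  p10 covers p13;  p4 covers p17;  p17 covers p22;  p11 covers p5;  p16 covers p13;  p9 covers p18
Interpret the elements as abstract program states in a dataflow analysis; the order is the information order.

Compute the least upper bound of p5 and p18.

p11

Common upper bounds of {p5, p18}: p11, p19, p3, p4.
The least among these is p11.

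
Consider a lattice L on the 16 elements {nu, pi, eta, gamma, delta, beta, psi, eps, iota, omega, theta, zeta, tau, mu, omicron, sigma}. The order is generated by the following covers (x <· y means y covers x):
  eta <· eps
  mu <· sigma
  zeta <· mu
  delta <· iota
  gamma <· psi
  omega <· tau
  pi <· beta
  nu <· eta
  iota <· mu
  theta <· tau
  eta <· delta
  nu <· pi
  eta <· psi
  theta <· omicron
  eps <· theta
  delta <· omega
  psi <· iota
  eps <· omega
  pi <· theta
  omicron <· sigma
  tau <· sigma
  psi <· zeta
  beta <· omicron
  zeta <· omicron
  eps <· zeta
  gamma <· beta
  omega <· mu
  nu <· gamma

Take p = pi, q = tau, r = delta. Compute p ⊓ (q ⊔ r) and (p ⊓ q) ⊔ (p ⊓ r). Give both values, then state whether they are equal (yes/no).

q ⊔ r = tau, so p ⊓ (q ⊔ r) = pi ⊓ tau = pi.
p ⊓ q = pi and p ⊓ r = nu, so (p ⊓ q) ⊔ (p ⊓ r) = pi ⊔ nu = pi.
Equal: yes.

pi; pi; yes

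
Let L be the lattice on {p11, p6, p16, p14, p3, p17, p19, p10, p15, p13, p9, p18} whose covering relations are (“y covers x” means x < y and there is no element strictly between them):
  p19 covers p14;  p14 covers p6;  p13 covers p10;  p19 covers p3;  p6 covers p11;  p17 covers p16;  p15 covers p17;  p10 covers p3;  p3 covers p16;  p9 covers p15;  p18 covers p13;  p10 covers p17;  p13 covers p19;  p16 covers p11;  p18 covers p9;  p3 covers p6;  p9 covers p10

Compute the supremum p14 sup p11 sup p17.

Common upper bounds of {p14, p11, p17}: p13, p18.
The least among these is p13.

p13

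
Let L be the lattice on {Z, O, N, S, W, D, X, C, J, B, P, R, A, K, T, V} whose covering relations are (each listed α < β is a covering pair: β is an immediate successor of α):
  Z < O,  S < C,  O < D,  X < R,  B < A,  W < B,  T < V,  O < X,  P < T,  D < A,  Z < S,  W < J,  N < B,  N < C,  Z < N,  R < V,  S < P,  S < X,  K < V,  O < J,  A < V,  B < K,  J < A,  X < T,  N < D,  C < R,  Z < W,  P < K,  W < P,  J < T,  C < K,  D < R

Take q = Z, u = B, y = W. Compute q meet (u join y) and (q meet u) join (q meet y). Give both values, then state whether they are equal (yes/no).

u join y = B, so q meet (u join y) = Z meet B = Z.
q meet u = Z and q meet y = Z, so (q meet u) join (q meet y) = Z join Z = Z.
Equal: yes.

Z; Z; yes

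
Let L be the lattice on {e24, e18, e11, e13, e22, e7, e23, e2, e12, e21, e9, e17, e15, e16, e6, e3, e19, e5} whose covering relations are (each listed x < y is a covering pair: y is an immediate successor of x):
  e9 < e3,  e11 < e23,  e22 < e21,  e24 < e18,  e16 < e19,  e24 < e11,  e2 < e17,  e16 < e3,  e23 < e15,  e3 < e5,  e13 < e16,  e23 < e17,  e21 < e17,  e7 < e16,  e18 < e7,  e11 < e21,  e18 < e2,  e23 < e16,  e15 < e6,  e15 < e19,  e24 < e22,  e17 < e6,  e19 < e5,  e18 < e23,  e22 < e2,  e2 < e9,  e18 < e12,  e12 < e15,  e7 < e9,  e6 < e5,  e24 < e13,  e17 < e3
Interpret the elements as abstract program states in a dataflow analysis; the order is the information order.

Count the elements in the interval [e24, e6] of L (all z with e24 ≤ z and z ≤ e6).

The interval [e24, e6] = {e11, e12, e15, e17, e18, e2, e21, e22, e23, e24, e6}, which has 11 elements.

11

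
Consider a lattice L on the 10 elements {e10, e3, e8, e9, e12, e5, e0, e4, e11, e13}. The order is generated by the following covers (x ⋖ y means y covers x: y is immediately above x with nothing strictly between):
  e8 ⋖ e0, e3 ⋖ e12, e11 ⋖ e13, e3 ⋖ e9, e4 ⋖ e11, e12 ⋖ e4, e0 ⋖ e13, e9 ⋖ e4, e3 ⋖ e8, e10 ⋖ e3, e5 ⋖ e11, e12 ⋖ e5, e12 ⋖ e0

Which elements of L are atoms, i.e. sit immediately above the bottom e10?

The atoms are exactly the elements that cover e10: e3.

e3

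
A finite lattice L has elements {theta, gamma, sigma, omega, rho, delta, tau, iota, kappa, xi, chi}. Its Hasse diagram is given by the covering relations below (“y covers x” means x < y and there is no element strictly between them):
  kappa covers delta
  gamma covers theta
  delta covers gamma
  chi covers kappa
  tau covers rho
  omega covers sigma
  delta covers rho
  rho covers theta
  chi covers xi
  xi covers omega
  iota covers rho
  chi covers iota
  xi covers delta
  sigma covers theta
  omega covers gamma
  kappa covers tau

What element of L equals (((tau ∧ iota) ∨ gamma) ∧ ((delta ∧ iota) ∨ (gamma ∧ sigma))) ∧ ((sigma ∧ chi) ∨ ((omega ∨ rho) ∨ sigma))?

rho

tau ∧ iota = rho
rho ∨ gamma = delta
delta ∧ iota = rho
gamma ∧ sigma = theta
rho ∨ theta = rho
delta ∧ rho = rho
sigma ∧ chi = sigma
omega ∨ rho = xi
xi ∨ sigma = xi
sigma ∨ xi = xi
rho ∧ xi = rho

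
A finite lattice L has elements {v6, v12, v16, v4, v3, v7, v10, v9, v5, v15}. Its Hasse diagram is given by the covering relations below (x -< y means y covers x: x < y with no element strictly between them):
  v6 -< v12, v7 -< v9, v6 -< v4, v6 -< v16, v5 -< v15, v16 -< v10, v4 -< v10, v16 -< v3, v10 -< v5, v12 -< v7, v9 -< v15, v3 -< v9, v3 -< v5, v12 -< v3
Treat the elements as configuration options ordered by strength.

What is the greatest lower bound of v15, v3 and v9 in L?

v3

Common lower bounds of {v15, v3, v9}: v12, v16, v3, v6.
The greatest among these is v3.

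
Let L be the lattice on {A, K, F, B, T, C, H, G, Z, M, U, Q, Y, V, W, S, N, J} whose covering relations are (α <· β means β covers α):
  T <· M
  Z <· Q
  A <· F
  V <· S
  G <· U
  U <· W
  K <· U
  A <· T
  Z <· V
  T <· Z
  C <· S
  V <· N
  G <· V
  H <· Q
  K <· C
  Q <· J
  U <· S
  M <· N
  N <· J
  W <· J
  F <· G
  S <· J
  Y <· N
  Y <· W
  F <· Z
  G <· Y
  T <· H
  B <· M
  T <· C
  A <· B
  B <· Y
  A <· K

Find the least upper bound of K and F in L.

Common upper bounds of {K, F}: J, S, U, W.
The least among these is U.

U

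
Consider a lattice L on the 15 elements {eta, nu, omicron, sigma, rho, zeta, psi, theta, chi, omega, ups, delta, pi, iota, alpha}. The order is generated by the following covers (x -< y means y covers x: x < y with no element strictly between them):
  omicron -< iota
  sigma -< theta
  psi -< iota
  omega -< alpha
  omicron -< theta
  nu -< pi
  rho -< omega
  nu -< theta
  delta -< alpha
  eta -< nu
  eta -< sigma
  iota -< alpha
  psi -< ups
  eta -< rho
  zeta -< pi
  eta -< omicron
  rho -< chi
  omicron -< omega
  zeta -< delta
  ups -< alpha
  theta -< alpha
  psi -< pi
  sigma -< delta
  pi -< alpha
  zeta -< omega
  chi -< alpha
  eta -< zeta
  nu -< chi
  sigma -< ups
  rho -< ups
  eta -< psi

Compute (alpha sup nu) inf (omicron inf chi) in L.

eta

alpha ∨ nu = alpha
omicron ∧ chi = eta
alpha ∧ eta = eta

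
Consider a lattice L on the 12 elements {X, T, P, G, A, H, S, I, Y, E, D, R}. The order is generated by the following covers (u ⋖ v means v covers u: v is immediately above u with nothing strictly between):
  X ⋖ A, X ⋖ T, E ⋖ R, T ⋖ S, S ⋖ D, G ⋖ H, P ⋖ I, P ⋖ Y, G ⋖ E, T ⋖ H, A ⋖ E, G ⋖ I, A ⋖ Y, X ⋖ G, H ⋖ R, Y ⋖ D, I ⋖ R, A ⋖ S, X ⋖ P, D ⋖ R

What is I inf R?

Common lower bounds of {I, R}: G, I, P, X.
The greatest among these is I.

I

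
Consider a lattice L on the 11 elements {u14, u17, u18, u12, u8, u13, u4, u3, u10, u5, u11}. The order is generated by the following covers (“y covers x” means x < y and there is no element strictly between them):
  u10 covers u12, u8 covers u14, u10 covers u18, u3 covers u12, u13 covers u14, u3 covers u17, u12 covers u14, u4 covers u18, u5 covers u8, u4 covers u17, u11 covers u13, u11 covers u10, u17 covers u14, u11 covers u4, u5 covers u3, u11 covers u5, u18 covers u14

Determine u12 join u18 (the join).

u10

Common upper bounds of {u12, u18}: u10, u11.
The least among these is u10.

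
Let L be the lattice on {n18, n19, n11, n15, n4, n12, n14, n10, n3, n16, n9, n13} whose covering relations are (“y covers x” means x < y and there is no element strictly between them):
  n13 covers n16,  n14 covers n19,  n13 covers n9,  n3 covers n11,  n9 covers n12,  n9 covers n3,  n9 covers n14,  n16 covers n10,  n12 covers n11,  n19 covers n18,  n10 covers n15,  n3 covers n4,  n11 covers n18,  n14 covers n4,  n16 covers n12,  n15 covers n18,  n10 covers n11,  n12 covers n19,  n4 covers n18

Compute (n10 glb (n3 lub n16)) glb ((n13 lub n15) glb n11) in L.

n11

n3 ∨ n16 = n13
n10 ∧ n13 = n10
n13 ∨ n15 = n13
n13 ∧ n11 = n11
n10 ∧ n11 = n11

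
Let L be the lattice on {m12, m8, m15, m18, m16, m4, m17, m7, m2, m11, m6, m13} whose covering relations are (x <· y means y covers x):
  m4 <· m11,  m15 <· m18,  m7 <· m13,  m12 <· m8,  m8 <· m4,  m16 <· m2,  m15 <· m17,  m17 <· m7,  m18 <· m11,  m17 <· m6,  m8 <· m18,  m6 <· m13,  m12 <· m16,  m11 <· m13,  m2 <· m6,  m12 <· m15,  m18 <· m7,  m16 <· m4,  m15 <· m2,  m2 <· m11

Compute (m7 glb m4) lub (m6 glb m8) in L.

m7 ∧ m4 = m8
m6 ∧ m8 = m12
m8 ∨ m12 = m8

m8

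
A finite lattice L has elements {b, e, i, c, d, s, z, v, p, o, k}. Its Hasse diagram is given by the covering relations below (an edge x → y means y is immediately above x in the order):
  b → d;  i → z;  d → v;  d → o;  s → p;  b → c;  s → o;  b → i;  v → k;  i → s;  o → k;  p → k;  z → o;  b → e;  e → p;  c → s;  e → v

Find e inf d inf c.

b

Common lower bounds of {e, d, c}: b.
The greatest among these is b.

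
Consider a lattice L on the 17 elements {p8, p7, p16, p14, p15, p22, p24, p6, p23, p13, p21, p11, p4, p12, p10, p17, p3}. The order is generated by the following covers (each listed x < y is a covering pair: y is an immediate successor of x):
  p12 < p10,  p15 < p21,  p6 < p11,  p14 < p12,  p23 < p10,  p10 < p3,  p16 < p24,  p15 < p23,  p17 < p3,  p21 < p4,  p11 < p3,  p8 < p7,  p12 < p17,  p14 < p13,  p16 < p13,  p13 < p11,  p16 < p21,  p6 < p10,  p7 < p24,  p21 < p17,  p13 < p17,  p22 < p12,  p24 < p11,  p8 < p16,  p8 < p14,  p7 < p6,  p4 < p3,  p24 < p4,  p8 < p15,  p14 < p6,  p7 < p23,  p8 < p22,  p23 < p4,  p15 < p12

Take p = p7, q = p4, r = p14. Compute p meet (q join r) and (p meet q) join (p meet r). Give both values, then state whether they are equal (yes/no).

q join r = p3, so p meet (q join r) = p7 meet p3 = p7.
p meet q = p7 and p meet r = p8, so (p meet q) join (p meet r) = p7 join p8 = p7.
Equal: yes.

p7; p7; yes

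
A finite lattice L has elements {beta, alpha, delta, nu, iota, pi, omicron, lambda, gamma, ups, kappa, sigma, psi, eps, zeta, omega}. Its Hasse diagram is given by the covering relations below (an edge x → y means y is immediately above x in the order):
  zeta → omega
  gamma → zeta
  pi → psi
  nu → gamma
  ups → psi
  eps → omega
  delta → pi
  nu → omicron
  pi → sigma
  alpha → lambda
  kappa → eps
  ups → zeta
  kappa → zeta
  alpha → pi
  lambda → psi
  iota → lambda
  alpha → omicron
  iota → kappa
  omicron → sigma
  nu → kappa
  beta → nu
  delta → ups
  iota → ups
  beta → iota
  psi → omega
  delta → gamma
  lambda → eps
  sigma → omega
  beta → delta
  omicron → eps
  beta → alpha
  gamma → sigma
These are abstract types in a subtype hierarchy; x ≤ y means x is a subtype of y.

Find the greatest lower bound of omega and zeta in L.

zeta

Common lower bounds of {omega, zeta}: beta, delta, gamma, iota, kappa, nu, ups, zeta.
The greatest among these is zeta.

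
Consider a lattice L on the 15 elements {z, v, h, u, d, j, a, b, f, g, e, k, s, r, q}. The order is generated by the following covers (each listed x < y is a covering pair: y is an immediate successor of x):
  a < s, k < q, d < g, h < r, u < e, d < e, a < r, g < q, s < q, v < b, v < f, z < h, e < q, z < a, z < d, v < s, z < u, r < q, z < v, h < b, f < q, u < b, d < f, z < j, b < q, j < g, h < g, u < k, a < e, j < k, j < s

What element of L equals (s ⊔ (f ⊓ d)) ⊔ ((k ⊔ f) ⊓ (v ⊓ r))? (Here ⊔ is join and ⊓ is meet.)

f ∧ d = d
s ∨ d = q
k ∨ f = q
v ∧ r = z
q ∧ z = z
q ∨ z = q

q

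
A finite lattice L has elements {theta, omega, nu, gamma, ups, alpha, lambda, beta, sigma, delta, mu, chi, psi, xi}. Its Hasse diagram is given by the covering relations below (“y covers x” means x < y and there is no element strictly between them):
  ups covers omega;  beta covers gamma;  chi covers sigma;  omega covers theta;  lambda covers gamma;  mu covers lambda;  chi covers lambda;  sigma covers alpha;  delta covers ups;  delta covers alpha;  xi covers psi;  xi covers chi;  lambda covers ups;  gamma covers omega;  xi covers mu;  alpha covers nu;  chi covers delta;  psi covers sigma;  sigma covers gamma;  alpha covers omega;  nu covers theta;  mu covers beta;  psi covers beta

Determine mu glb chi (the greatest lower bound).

lambda

Common lower bounds of {mu, chi}: gamma, lambda, omega, theta, ups.
The greatest among these is lambda.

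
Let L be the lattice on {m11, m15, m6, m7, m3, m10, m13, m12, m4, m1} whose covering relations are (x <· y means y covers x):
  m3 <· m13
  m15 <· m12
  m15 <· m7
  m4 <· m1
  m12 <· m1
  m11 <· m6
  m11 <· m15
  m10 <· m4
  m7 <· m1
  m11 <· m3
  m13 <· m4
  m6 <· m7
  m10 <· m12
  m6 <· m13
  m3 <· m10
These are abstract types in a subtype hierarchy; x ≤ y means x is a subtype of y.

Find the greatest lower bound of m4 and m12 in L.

m10

Common lower bounds of {m4, m12}: m10, m11, m3.
The greatest among these is m10.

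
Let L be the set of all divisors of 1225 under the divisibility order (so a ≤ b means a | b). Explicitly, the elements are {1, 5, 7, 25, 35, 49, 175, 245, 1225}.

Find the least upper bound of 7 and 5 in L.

In the divisibility order, the join is the least common multiple: lcm(7, 5) = 35.

35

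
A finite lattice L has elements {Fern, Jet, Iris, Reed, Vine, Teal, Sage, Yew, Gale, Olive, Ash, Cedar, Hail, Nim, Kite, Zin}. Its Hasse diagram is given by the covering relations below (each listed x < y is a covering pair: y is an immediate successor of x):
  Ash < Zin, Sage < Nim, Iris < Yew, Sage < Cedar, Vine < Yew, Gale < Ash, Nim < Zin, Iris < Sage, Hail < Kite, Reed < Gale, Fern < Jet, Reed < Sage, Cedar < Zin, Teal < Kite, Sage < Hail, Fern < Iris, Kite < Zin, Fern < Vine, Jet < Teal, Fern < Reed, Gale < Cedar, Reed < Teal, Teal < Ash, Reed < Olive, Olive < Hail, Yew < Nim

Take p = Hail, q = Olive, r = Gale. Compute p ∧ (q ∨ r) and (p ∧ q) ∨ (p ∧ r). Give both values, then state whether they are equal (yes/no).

Hail; Olive; no

q ∨ r = Zin, so p ∧ (q ∨ r) = Hail ∧ Zin = Hail.
p ∧ q = Olive and p ∧ r = Reed, so (p ∧ q) ∨ (p ∧ r) = Olive ∨ Reed = Olive.
Equal: no.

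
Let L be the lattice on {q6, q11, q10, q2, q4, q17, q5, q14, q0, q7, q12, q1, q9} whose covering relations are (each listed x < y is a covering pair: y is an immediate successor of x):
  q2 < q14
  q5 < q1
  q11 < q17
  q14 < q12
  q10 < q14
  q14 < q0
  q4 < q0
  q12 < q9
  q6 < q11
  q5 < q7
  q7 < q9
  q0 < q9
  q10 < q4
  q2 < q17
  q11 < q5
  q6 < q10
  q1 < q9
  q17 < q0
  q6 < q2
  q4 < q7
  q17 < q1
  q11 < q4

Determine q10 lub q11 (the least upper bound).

Common upper bounds of {q10, q11}: q0, q4, q7, q9.
The least among these is q4.

q4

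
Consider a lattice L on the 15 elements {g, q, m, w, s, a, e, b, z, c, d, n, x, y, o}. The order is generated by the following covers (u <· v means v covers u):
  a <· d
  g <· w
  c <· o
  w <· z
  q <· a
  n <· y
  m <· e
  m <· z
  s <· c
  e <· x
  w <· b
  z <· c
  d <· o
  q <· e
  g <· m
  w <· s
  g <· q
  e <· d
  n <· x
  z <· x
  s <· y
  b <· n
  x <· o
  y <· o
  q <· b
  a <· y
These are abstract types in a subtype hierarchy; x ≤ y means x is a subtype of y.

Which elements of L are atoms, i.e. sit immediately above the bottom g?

The atoms are exactly the elements that cover g: m, q, w.

m, q, w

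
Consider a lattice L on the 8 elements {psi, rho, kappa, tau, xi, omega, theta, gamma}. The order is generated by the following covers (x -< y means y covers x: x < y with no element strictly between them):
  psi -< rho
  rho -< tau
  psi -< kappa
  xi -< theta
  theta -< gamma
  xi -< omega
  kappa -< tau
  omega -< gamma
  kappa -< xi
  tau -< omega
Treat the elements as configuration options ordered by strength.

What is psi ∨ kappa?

Common upper bounds of {psi, kappa}: gamma, kappa, omega, tau, theta, xi.
The least among these is kappa.

kappa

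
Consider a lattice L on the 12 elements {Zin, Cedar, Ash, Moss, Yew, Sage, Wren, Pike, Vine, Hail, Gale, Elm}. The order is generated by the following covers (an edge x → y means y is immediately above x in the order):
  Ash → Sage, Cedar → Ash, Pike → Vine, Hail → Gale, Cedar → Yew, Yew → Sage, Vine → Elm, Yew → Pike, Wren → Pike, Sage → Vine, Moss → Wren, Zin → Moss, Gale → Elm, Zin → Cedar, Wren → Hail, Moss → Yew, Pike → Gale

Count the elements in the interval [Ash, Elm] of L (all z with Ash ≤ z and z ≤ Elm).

The interval [Ash, Elm] = {Ash, Elm, Sage, Vine}, which has 4 elements.

4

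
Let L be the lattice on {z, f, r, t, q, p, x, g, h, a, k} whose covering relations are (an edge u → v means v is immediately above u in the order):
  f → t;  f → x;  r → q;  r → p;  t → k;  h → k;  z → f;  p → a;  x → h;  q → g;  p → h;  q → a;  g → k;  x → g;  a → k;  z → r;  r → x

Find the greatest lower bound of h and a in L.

p

Common lower bounds of {h, a}: p, r, z.
The greatest among these is p.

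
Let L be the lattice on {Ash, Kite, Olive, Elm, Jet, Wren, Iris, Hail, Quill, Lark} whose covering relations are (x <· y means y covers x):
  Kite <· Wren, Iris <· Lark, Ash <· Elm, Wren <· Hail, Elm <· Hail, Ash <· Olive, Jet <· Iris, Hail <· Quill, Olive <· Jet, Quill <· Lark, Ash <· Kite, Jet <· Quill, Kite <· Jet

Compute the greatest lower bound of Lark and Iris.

Common lower bounds of {Lark, Iris}: Ash, Iris, Jet, Kite, Olive.
The greatest among these is Iris.

Iris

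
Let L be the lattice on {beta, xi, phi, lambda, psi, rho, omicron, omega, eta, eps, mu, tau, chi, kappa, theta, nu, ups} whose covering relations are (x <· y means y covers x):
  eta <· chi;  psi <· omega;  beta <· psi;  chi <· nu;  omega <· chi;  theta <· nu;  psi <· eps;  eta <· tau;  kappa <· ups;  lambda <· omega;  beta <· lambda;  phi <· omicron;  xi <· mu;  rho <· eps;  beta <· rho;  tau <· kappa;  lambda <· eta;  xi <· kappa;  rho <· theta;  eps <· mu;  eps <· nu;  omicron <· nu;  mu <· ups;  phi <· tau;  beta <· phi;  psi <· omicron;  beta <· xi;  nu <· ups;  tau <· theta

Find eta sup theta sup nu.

Common upper bounds of {eta, theta, nu}: nu, ups.
The least among these is nu.

nu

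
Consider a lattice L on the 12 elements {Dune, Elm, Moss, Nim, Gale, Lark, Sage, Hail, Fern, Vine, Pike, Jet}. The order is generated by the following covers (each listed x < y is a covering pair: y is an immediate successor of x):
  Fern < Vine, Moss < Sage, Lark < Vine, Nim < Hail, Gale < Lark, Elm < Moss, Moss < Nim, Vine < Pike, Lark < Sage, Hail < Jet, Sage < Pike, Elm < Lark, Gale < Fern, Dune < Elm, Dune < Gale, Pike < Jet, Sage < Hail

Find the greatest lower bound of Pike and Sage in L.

Sage

Common lower bounds of {Pike, Sage}: Dune, Elm, Gale, Lark, Moss, Sage.
The greatest among these is Sage.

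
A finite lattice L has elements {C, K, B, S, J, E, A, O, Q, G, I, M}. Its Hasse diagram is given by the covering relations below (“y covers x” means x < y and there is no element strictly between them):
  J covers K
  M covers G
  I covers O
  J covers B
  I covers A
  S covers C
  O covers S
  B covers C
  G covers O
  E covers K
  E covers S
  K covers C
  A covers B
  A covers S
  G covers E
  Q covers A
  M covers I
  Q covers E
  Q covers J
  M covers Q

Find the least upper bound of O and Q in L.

Common upper bounds of {O, Q}: M.
The least among these is M.

M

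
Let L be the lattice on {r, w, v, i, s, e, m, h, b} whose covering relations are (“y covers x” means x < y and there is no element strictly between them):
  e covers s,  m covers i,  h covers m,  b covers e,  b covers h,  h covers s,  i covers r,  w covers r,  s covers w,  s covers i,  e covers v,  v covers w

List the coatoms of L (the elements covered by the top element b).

e, h

The coatoms are exactly the elements covered by b: e, h.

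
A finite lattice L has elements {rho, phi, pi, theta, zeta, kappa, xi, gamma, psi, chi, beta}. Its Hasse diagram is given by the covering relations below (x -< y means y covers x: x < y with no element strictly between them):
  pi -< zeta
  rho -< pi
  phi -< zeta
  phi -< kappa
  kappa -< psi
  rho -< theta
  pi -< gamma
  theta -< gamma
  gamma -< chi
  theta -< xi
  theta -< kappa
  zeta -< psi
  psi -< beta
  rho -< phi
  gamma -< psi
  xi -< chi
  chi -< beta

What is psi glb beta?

psi

Common lower bounds of {psi, beta}: gamma, kappa, phi, pi, psi, rho, theta, zeta.
The greatest among these is psi.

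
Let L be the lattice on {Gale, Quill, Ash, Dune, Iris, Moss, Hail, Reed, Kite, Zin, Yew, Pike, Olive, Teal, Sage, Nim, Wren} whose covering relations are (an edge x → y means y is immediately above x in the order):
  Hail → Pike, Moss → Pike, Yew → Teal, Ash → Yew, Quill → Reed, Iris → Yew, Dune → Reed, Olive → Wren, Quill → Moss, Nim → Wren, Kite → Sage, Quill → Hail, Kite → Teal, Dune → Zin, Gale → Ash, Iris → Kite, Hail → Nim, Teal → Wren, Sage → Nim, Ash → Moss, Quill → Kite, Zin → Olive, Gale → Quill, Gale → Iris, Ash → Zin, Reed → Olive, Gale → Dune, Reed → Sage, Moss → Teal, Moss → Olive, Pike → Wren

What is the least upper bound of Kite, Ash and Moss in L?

Teal

Common upper bounds of {Kite, Ash, Moss}: Teal, Wren.
The least among these is Teal.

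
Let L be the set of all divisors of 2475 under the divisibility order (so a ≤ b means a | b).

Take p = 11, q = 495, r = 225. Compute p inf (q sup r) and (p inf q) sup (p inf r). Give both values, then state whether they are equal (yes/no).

q sup r = 2475, so p inf (q sup r) = 11 inf 2475 = 11.
p inf q = 11 and p inf r = 1, so (p inf q) sup (p inf r) = 11 sup 1 = 11.
Equal: yes.

11; 11; yes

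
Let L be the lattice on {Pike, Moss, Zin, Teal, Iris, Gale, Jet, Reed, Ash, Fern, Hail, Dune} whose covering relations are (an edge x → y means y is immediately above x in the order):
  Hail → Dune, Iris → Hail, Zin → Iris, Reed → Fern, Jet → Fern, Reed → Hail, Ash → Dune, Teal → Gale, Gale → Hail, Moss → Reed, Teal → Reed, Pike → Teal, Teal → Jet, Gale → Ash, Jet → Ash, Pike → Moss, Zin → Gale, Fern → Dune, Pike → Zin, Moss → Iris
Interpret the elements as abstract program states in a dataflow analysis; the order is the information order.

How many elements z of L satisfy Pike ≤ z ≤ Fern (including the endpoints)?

The interval [Pike, Fern] = {Fern, Jet, Moss, Pike, Reed, Teal}, which has 6 elements.

6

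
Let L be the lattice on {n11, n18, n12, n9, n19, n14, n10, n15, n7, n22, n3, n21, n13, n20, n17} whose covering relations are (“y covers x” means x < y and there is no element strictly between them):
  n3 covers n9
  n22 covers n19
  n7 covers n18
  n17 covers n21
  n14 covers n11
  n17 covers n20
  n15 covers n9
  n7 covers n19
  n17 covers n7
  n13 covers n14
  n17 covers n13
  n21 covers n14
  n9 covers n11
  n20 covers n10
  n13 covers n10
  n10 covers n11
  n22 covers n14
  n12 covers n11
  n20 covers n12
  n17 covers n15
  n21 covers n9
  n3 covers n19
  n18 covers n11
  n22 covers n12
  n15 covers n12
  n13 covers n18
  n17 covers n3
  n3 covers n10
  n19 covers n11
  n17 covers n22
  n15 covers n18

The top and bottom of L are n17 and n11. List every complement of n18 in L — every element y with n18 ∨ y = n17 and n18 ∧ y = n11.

n20, n21, n22, n3

Need y with n18 ∨ y = n17 and n18 ∧ y = n11.
Checking each element gives: n20, n21, n22, n3.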